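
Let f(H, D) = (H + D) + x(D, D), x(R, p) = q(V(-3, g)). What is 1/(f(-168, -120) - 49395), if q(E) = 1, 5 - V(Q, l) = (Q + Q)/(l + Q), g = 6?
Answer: -1/49682 ≈ -2.0128e-5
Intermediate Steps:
V(Q, l) = 5 - 2*Q/(Q + l) (V(Q, l) = 5 - (Q + Q)/(l + Q) = 5 - 2*Q/(Q + l))
x(R, p) = 1
f(H, D) = 1 + D + H (f(H, D) = (H + D) + 1 = (D + H) + 1 = 1 + D + H)
1/(f(-168, -120) - 49395) = 1/((1 - 120 - 168) - 49395) = 1/(-287 - 49395) = 1/(-49682) = -1/49682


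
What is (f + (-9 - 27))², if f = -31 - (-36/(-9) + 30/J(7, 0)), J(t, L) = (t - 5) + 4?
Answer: 5776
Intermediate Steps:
J(t, L) = -1 + t (J(t, L) = (-5 + t) + 4 = -1 + t)
f = -40 (f = -31 - (-36/(-9) + 30/(-1 + 7)) = -31 - (-36*(-⅑) + 30/6) = -31 - (4 + 30*(⅙)) = -31 - (4 + 5) = -31 - 1*9 = -31 - 9 = -40)
(f + (-9 - 27))² = (-40 + (-9 - 27))² = (-40 - 36)² = (-76)² = 5776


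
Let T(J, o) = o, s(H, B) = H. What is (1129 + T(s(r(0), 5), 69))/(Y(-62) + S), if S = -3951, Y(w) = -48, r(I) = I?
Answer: -1198/3999 ≈ -0.29957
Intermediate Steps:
(1129 + T(s(r(0), 5), 69))/(Y(-62) + S) = (1129 + 69)/(-48 - 3951) = 1198/(-3999) = 1198*(-1/3999) = -1198/3999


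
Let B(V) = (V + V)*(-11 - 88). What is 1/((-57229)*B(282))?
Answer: 1/3195438444 ≈ 3.1295e-10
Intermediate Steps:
B(V) = -198*V (B(V) = (2*V)*(-99) = -198*V)
1/((-57229)*B(282)) = 1/((-57229)*((-198*282))) = -1/57229/(-55836) = -1/57229*(-1/55836) = 1/3195438444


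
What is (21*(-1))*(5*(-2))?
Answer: 210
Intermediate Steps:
(21*(-1))*(5*(-2)) = -21*(-10) = 210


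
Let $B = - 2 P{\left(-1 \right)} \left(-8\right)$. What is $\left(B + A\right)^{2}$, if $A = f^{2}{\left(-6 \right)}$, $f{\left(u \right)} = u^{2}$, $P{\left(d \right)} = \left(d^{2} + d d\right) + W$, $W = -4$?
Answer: $1597696$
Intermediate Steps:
$P{\left(d \right)} = -4 + 2 d^{2}$ ($P{\left(d \right)} = \left(d^{2} + d d\right) - 4 = \left(d^{2} + d^{2}\right) - 4 = 2 d^{2} - 4 = -4 + 2 d^{2}$)
$B = -32$ ($B = - 2 \left(-4 + 2 \left(-1\right)^{2}\right) \left(-8\right) = - 2 \left(-4 + 2 \cdot 1\right) \left(-8\right) = - 2 \left(-4 + 2\right) \left(-8\right) = \left(-2\right) \left(-2\right) \left(-8\right) = 4 \left(-8\right) = -32$)
$A = 1296$ ($A = \left(\left(-6\right)^{2}\right)^{2} = 36^{2} = 1296$)
$\left(B + A\right)^{2} = \left(-32 + 1296\right)^{2} = 1264^{2} = 1597696$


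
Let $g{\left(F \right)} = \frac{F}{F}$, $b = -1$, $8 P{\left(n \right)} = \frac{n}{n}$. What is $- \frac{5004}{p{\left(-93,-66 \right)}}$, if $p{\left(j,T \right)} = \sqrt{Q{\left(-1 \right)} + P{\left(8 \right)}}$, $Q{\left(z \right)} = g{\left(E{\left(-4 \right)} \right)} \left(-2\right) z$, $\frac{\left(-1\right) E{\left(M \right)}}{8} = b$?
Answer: $- \frac{10008 \sqrt{34}}{17} \approx -3432.7$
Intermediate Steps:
$P{\left(n \right)} = \frac{1}{8}$ ($P{\left(n \right)} = \frac{n \frac{1}{n}}{8} = \frac{1}{8} \cdot 1 = \frac{1}{8}$)
$E{\left(M \right)} = 8$ ($E{\left(M \right)} = \left(-8\right) \left(-1\right) = 8$)
$g{\left(F \right)} = 1$
$Q{\left(z \right)} = - 2 z$ ($Q{\left(z \right)} = 1 \left(-2\right) z = - 2 z$)
$p{\left(j,T \right)} = \frac{\sqrt{34}}{4}$ ($p{\left(j,T \right)} = \sqrt{\left(-2\right) \left(-1\right) + \frac{1}{8}} = \sqrt{2 + \frac{1}{8}} = \sqrt{\frac{17}{8}} = \frac{\sqrt{34}}{4}$)
$- \frac{5004}{p{\left(-93,-66 \right)}} = - \frac{5004}{\frac{1}{4} \sqrt{34}} = - 5004 \frac{2 \sqrt{34}}{17} = - \frac{10008 \sqrt{34}}{17}$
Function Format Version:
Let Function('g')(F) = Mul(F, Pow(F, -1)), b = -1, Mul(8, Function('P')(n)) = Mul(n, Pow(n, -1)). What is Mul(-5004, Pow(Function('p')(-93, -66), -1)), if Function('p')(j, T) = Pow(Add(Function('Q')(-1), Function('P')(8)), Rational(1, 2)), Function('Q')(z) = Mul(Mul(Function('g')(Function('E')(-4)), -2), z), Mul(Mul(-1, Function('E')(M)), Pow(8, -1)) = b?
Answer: Mul(Rational(-10008, 17), Pow(34, Rational(1, 2))) ≈ -3432.7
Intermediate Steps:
Function('P')(n) = Rational(1, 8) (Function('P')(n) = Mul(Rational(1, 8), Mul(n, Pow(n, -1))) = Mul(Rational(1, 8), 1) = Rational(1, 8))
Function('E')(M) = 8 (Function('E')(M) = Mul(-8, -1) = 8)
Function('g')(F) = 1
Function('Q')(z) = Mul(-2, z) (Function('Q')(z) = Mul(Mul(1, -2), z) = Mul(-2, z))
Function('p')(j, T) = Mul(Rational(1, 4), Pow(34, Rational(1, 2))) (Function('p')(j, T) = Pow(Add(Mul(-2, -1), Rational(1, 8)), Rational(1, 2)) = Pow(Add(2, Rational(1, 8)), Rational(1, 2)) = Pow(Rational(17, 8), Rational(1, 2)) = Mul(Rational(1, 4), Pow(34, Rational(1, 2))))
Mul(-5004, Pow(Function('p')(-93, -66), -1)) = Mul(-5004, Pow(Mul(Rational(1, 4), Pow(34, Rational(1, 2))), -1)) = Mul(-5004, Mul(Rational(2, 17), Pow(34, Rational(1, 2)))) = Mul(Rational(-10008, 17), Pow(34, Rational(1, 2)))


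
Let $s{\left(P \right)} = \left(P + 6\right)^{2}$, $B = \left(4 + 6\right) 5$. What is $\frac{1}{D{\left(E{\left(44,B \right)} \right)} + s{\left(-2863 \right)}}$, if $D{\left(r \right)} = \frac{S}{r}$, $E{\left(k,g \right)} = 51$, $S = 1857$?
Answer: $\frac{17}{138762252} \approx 1.2251 \cdot 10^{-7}$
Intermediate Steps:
$B = 50$ ($B = 10 \cdot 5 = 50$)
$D{\left(r \right)} = \frac{1857}{r}$
$s{\left(P \right)} = \left(6 + P\right)^{2}$
$\frac{1}{D{\left(E{\left(44,B \right)} \right)} + s{\left(-2863 \right)}} = \frac{1}{\frac{1857}{51} + \left(6 - 2863\right)^{2}} = \frac{1}{1857 \cdot \frac{1}{51} + \left(-2857\right)^{2}} = \frac{1}{\frac{619}{17} + 8162449} = \frac{1}{\frac{138762252}{17}} = \frac{17}{138762252}$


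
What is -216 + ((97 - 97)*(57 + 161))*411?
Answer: -216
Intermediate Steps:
-216 + ((97 - 97)*(57 + 161))*411 = -216 + (0*218)*411 = -216 + 0*411 = -216 + 0 = -216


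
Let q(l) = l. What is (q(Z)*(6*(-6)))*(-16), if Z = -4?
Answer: -2304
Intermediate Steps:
(q(Z)*(6*(-6)))*(-16) = -24*(-6)*(-16) = -4*(-36)*(-16) = 144*(-16) = -2304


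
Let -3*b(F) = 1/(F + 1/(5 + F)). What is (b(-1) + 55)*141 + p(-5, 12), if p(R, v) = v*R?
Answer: 23273/3 ≈ 7757.7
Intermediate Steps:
p(R, v) = R*v
b(F) = -1/(3*(F + 1/(5 + F)))
(b(-1) + 55)*141 + p(-5, 12) = ((-5 - 1*(-1))/(3*(1 + (-1)² + 5*(-1))) + 55)*141 - 5*12 = ((-5 + 1)/(3*(1 + 1 - 5)) + 55)*141 - 60 = ((⅓)*(-4)/(-3) + 55)*141 - 60 = ((⅓)*(-⅓)*(-4) + 55)*141 - 60 = (4/9 + 55)*141 - 60 = (499/9)*141 - 60 = 23453/3 - 60 = 23273/3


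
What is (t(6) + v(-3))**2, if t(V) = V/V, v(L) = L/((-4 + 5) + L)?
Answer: 25/4 ≈ 6.2500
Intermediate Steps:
v(L) = L/(1 + L)
t(V) = 1
(t(6) + v(-3))**2 = (1 - 3/(1 - 3))**2 = (1 - 3/(-2))**2 = (1 - 3*(-1/2))**2 = (1 + 3/2)**2 = (5/2)**2 = 25/4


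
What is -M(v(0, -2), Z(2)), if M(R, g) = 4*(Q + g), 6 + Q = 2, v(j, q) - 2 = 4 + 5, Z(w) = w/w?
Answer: 12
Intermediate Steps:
Z(w) = 1
v(j, q) = 11 (v(j, q) = 2 + (4 + 5) = 2 + 9 = 11)
Q = -4 (Q = -6 + 2 = -4)
M(R, g) = -16 + 4*g (M(R, g) = 4*(-4 + g) = -16 + 4*g)
-M(v(0, -2), Z(2)) = -(-16 + 4*1) = -(-16 + 4) = -1*(-12) = 12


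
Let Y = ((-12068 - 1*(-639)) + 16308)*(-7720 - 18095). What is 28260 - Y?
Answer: 125979645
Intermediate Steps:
Y = -125951385 (Y = ((-12068 + 639) + 16308)*(-25815) = (-11429 + 16308)*(-25815) = 4879*(-25815) = -125951385)
28260 - Y = 28260 - 1*(-125951385) = 28260 + 125951385 = 125979645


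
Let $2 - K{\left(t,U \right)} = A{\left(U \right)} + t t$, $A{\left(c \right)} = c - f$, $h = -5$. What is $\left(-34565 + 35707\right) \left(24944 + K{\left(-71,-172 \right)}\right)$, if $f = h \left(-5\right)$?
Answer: $22956484$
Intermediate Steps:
$f = 25$ ($f = \left(-5\right) \left(-5\right) = 25$)
$A{\left(c \right)} = -25 + c$ ($A{\left(c \right)} = c - 25 = -25 + c$)
$K{\left(t,U \right)} = 27 - U - t^{2}$ ($K{\left(t,U \right)} = 2 - \left(\left(-25 + U\right) + t t\right) = 2 - \left(\left(-25 + U\right) + t^{2}\right) = 2 - \left(-25 + U + t^{2}\right) = 27 - U - t^{2}$)
$\left(-34565 + 35707\right) \left(24944 + K{\left(-71,-172 \right)}\right) = \left(-34565 + 35707\right) \left(24944 - 4842\right) = 1142 \left(24944 + \left(27 + 172 - 5041\right)\right) = 1142 \left(24944 - 4842\right) = 1142 \cdot 20102 = 22956484$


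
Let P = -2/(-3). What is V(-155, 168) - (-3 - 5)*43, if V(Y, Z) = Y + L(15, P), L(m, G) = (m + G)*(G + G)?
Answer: 1889/9 ≈ 209.89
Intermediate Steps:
P = ⅔ (P = -2*(-⅓) = ⅔ ≈ 0.66667)
L(m, G) = 2*G*(G + m) (L(m, G) = (G + m)*(2*G) = 2*G*(G + m))
V(Y, Z) = 188/9 + Y (V(Y, Z) = Y + 2*(⅔)*(⅔ + 15) = Y + 2*(⅔)*(47/3) = Y + 188/9 = 188/9 + Y)
V(-155, 168) - (-3 - 5)*43 = (188/9 - 155) - (-3 - 5)*43 = -1207/9 - (-8)*43 = -1207/9 - 1*(-344) = -1207/9 + 344 = 1889/9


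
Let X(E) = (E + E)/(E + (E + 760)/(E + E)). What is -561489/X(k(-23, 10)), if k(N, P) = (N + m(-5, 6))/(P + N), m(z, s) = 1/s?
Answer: -655828135824/18769 ≈ -3.4942e+7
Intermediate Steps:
k(N, P) = (1/6 + N)/(N + P) (k(N, P) = (N + 1/6)/(P + N) = (N + 1/6)/(N + P) = (1/6 + N)/(N + P))
X(E) = 2*E/(E + (760 + E)/(2*E)) (X(E) = (2*E)/(E + (760 + E)/((2*E))) = (2*E)/(E + (760 + E)*(1/(2*E))) = (2*E)/(E + (760 + E)/(2*E)) = 2*E/(E + (760 + E)/(2*E)))
-561489/X(k(-23, 10)) = -561489*(-23 + 10)**2*(760 + (1/6 - 23)/(-23 + 10) + 2*((1/6 - 23)/(-23 + 10))**2)/(4*(1/6 - 23)**2) = -561489/(4*(-137/6/(-13))**2/(760 - 137/6/(-13) + 2*(-137/6/(-13))**2)) = -561489/(4*(-1/13*(-137/6))**2/(760 - 1/13*(-137/6) + 2*(-1/13*(-137/6))**2)) = -561489/(4*(137/78)**2/(760 + 137/78 + 2*(137/78)**2)) = -561489/(4*(18769/6084)/(760 + 137/78 + 2*(18769/6084))) = -561489/(4*(18769/6084)/(760 + 137/78 + 18769/3042)) = -561489/(4*(18769/6084)/(1168016/1521)) = -561489/(4*(18769/6084)*(1521/1168016)) = -561489/18769/1168016 = -561489*1168016/18769 = -655828135824/18769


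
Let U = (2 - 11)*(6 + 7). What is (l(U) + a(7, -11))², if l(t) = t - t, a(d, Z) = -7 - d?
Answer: 196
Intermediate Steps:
U = -117 (U = -9*13 = -117)
l(t) = 0
(l(U) + a(7, -11))² = (0 + (-7 - 1*7))² = (0 + (-7 - 7))² = (0 - 14)² = (-14)² = 196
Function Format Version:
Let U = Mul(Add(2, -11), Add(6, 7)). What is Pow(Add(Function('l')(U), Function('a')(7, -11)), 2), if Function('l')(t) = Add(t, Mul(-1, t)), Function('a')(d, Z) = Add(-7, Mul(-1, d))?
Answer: 196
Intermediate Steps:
U = -117 (U = Mul(-9, 13) = -117)
Function('l')(t) = 0
Pow(Add(Function('l')(U), Function('a')(7, -11)), 2) = Pow(Add(0, Add(-7, Mul(-1, 7))), 2) = Pow(Add(0, Add(-7, -7)), 2) = Pow(Add(0, -14), 2) = Pow(-14, 2) = 196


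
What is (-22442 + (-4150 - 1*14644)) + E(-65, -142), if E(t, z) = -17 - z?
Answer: -41111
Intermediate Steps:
(-22442 + (-4150 - 1*14644)) + E(-65, -142) = (-22442 + (-4150 - 1*14644)) + (-17 - 1*(-142)) = (-22442 + (-4150 - 14644)) + (-17 + 142) = (-22442 - 18794) + 125 = -41236 + 125 = -41111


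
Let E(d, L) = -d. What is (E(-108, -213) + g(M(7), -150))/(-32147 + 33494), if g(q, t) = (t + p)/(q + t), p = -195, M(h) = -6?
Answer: 5731/70044 ≈ 0.081820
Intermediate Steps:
g(q, t) = (-195 + t)/(q + t) (g(q, t) = (t - 195)/(q + t) = (-195 + t)/(q + t))
(E(-108, -213) + g(M(7), -150))/(-32147 + 33494) = (-1*(-108) + (-195 - 150)/(-6 - 150))/(-32147 + 33494) = (108 - 345/(-156))/1347 = (108 - 1/156*(-345))*(1/1347) = (108 + 115/52)*(1/1347) = (5731/52)*(1/1347) = 5731/70044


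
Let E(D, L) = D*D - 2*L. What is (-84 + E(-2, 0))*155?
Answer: -12400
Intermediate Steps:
E(D, L) = D**2 - 2*L
(-84 + E(-2, 0))*155 = (-84 + ((-2)**2 - 2*0))*155 = (-84 + (4 + 0))*155 = (-84 + 4)*155 = -80*155 = -12400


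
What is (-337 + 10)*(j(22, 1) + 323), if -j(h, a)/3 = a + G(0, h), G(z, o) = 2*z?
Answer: -104640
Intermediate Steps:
j(h, a) = -3*a (j(h, a) = -3*(a + 2*0) = -3*(a + 0) = -3*a)
(-337 + 10)*(j(22, 1) + 323) = (-337 + 10)*(-3*1 + 323) = -327*(-3 + 323) = -327*320 = -104640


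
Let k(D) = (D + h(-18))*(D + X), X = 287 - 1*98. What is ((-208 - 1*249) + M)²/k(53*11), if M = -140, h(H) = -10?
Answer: 118803/147452 ≈ 0.80571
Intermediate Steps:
X = 189 (X = 287 - 98 = 189)
k(D) = (-10 + D)*(189 + D) (k(D) = (D - 10)*(D + 189) = (-10 + D)*(189 + D))
((-208 - 1*249) + M)²/k(53*11) = ((-208 - 1*249) - 140)²/(-1890 + (53*11)² + 179*(53*11)) = ((-208 - 249) - 140)²/(-1890 + 583² + 179*583) = (-457 - 140)²/(-1890 + 339889 + 104357) = (-597)²/442356 = 356409*(1/442356) = 118803/147452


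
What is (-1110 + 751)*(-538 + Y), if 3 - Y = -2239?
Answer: -611736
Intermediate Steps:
Y = 2242 (Y = 3 - 1*(-2239) = 3 + 2239 = 2242)
(-1110 + 751)*(-538 + Y) = (-1110 + 751)*(-538 + 2242) = -359*1704 = -611736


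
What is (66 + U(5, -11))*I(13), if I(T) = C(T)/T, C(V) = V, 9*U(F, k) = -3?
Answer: 197/3 ≈ 65.667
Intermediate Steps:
U(F, k) = -⅓ (U(F, k) = (⅑)*(-3) = -⅓)
I(T) = 1 (I(T) = T/T = 1)
(66 + U(5, -11))*I(13) = (66 - ⅓)*1 = (197/3)*1 = 197/3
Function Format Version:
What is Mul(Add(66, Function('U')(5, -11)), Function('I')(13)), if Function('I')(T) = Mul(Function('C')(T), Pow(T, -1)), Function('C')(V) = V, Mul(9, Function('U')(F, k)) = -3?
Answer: Rational(197, 3) ≈ 65.667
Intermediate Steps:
Function('U')(F, k) = Rational(-1, 3) (Function('U')(F, k) = Mul(Rational(1, 9), -3) = Rational(-1, 3))
Function('I')(T) = 1 (Function('I')(T) = Mul(T, Pow(T, -1)) = 1)
Mul(Add(66, Function('U')(5, -11)), Function('I')(13)) = Mul(Add(66, Rational(-1, 3)), 1) = Mul(Rational(197, 3), 1) = Rational(197, 3)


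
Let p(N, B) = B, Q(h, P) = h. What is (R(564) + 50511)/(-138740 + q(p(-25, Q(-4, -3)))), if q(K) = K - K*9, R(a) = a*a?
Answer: -122869/46236 ≈ -2.6574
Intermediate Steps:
R(a) = a**2
q(K) = -8*K (q(K) = K - 9*K = -8*K)
(R(564) + 50511)/(-138740 + q(p(-25, Q(-4, -3)))) = (564**2 + 50511)/(-138740 - 8*(-4)) = (318096 + 50511)/(-138740 + 32) = 368607/(-138708) = 368607*(-1/138708) = -122869/46236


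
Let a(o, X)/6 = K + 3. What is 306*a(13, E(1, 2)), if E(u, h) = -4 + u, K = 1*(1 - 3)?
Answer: 1836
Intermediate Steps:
K = -2 (K = 1*(-2) = -2)
a(o, X) = 6 (a(o, X) = 6*(-2 + 3) = 6*1 = 6)
306*a(13, E(1, 2)) = 306*6 = 1836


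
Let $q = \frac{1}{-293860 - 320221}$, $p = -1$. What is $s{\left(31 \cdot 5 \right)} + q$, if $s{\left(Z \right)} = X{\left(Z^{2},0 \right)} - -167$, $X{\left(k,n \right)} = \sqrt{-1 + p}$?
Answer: $\frac{102551526}{614081} + i \sqrt{2} \approx 167.0 + 1.4142 i$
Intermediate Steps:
$X{\left(k,n \right)} = i \sqrt{2}$ ($X{\left(k,n \right)} = \sqrt{-1 - 1} = \sqrt{-2} = i \sqrt{2}$)
$q = - \frac{1}{614081}$ ($q = \frac{1}{-614081} = - \frac{1}{614081} \approx -1.6285 \cdot 10^{-6}$)
$s{\left(Z \right)} = 167 + i \sqrt{2}$ ($s{\left(Z \right)} = i \sqrt{2} - -167 = i \sqrt{2} + 167 = 167 + i \sqrt{2}$)
$s{\left(31 \cdot 5 \right)} + q = \left(167 + i \sqrt{2}\right) - \frac{1}{614081} = \frac{102551526}{614081} + i \sqrt{2}$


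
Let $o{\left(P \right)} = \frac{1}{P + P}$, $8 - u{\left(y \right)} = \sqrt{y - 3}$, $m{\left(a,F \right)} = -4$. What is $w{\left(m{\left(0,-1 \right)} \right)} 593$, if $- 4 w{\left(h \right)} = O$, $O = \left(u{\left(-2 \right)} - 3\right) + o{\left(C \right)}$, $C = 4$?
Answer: $- \frac{24313}{32} + \frac{593 i \sqrt{5}}{4} \approx -759.78 + 331.5 i$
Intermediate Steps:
$u{\left(y \right)} = 8 - \sqrt{-3 + y}$ ($u{\left(y \right)} = 8 - \sqrt{y - 3} = 8 - \sqrt{-3 + y}$)
$o{\left(P \right)} = \frac{1}{2 P}$
$O = \frac{41}{8} - i \sqrt{5}$ ($O = \left(\left(8 - \sqrt{-3 - 2}\right) - 3\right) + \frac{1}{2 \cdot 4} = \left(\left(8 - \sqrt{-5}\right) - 3\right) + \frac{1}{2} \cdot \frac{1}{4} = \left(\left(8 - i \sqrt{5}\right) - 3\right) + \frac{1}{8} = \left(5 - i \sqrt{5}\right) + \frac{1}{8} = \frac{41}{8} - i \sqrt{5} \approx 5.125 - 2.2361 i$)
$w{\left(h \right)} = - \frac{41}{32} + \frac{i \sqrt{5}}{4}$ ($w{\left(h \right)} = - \frac{\frac{41}{8} - i \sqrt{5}}{4} = - \frac{41}{32} + \frac{i \sqrt{5}}{4}$)
$w{\left(m{\left(0,-1 \right)} \right)} 593 = \left(- \frac{41}{32} + \frac{i \sqrt{5}}{4}\right) 593 = - \frac{24313}{32} + \frac{593 i \sqrt{5}}{4}$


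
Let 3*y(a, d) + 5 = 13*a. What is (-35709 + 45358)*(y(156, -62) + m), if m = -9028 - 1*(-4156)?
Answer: -121509857/3 ≈ -4.0503e+7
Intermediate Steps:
m = -4872 (m = -9028 + 4156 = -4872)
y(a, d) = -5/3 + 13*a/3 (y(a, d) = -5/3 + (13*a)/3 = -5/3 + 13*a/3)
(-35709 + 45358)*(y(156, -62) + m) = (-35709 + 45358)*((-5/3 + (13/3)*156) - 4872) = 9649*((-5/3 + 676) - 4872) = 9649*(2023/3 - 4872) = 9649*(-12593/3) = -121509857/3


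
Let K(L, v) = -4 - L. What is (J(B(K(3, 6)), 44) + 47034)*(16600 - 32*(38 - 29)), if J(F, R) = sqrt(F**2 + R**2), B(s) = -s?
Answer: 767218608 + 16312*sqrt(1985) ≈ 7.6795e+8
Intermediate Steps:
(J(B(K(3, 6)), 44) + 47034)*(16600 - 32*(38 - 29)) = (sqrt((-(-4 - 1*3))**2 + 44**2) + 47034)*(16600 - 32*(38 - 29)) = (sqrt((-(-4 - 3))**2 + 1936) + 47034)*(16600 - 32*9) = (sqrt((-1*(-7))**2 + 1936) + 47034)*(16600 - 288) = (sqrt(7**2 + 1936) + 47034)*16312 = (sqrt(49 + 1936) + 47034)*16312 = (sqrt(1985) + 47034)*16312 = (47034 + sqrt(1985))*16312 = 767218608 + 16312*sqrt(1985)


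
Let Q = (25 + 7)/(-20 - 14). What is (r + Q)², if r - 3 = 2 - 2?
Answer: 1225/289 ≈ 4.2388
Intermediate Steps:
Q = -16/17 (Q = 32/(-34) = 32*(-1/34) = -16/17 ≈ -0.94118)
r = 3 (r = 3 + (2 - 2) = 3 + 0 = 3)
(r + Q)² = (3 - 16/17)² = (35/17)² = 1225/289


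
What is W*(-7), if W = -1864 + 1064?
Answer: 5600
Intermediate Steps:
W = -800
W*(-7) = -800*(-7) = 5600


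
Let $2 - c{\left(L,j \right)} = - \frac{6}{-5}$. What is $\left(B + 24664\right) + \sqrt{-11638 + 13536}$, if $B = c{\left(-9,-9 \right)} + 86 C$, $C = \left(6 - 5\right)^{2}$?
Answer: $\frac{123754}{5} + \sqrt{1898} \approx 24794.0$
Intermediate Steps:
$c{\left(L,j \right)} = \frac{4}{5}$ ($c{\left(L,j \right)} = 2 - - \frac{6}{-5} = 2 - \left(-6\right) \left(- \frac{1}{5}\right) = 2 - \frac{6}{5} = \frac{4}{5}$)
$C = 1$ ($C = 1^{2} = 1$)
$B = \frac{434}{5}$ ($B = \frac{4}{5} + 86 \cdot 1 = \frac{4}{5} + 86 = \frac{434}{5} \approx 86.8$)
$\left(B + 24664\right) + \sqrt{-11638 + 13536} = \left(\frac{434}{5} + 24664\right) + \sqrt{-11638 + 13536} = \frac{123754}{5} + \sqrt{1898}$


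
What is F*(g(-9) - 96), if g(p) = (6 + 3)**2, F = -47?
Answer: 705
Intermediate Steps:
g(p) = 81 (g(p) = 9**2 = 81)
F*(g(-9) - 96) = -47*(81 - 96) = -47*(-15) = 705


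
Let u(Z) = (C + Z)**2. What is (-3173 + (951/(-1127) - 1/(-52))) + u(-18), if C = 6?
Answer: -177559841/58604 ≈ -3029.8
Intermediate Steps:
u(Z) = (6 + Z)**2
(-3173 + (951/(-1127) - 1/(-52))) + u(-18) = (-3173 + (951/(-1127) - 1/(-52))) + (6 - 18)**2 = (-3173 + (951*(-1/1127) - 1*(-1/52))) + (-12)**2 = (-3173 + (-951/1127 + 1/52)) + 144 = (-3173 - 48325/58604) + 144 = -185998817/58604 + 144 = -177559841/58604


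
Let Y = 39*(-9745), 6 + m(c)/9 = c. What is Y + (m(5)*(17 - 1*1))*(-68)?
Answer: -370263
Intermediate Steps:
m(c) = -54 + 9*c
Y = -380055
Y + (m(5)*(17 - 1*1))*(-68) = -380055 + ((-54 + 9*5)*(17 - 1*1))*(-68) = -380055 + ((-54 + 45)*(17 - 1))*(-68) = -380055 - 9*16*(-68) = -380055 - 144*(-68) = -380055 + 9792 = -370263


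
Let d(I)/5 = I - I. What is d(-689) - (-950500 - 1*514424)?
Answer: 1464924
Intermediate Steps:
d(I) = 0 (d(I) = 5*(I - I) = 5*0 = 0)
d(-689) - (-950500 - 1*514424) = 0 - (-950500 - 1*514424) = 0 - (-950500 - 514424) = 0 - 1*(-1464924) = 0 + 1464924 = 1464924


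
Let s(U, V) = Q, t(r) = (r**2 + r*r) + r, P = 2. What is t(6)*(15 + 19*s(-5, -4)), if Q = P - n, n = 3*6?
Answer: -22542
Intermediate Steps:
n = 18
Q = -16 (Q = 2 - 1*18 = 2 - 18 = -16)
t(r) = r + 2*r**2 (t(r) = (r**2 + r**2) + r = 2*r**2 + r = r + 2*r**2)
s(U, V) = -16
t(6)*(15 + 19*s(-5, -4)) = (6*(1 + 2*6))*(15 + 19*(-16)) = (6*(1 + 12))*(15 - 304) = (6*13)*(-289) = 78*(-289) = -22542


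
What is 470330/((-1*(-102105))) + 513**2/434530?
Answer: 2434140691/467028270 ≈ 5.2120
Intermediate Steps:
470330/((-1*(-102105))) + 513**2/434530 = 470330/102105 + 263169*(1/434530) = 470330*(1/102105) + 13851/22870 = 94066/20421 + 13851/22870 = 2434140691/467028270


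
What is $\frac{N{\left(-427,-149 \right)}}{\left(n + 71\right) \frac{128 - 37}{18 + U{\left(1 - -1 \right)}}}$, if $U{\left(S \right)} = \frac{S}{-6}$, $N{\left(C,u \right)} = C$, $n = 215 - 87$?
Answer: $- \frac{3233}{7761} \approx -0.41657$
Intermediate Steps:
$n = 128$
$U{\left(S \right)} = - \frac{S}{6}$ ($U{\left(S \right)} = S \left(- \frac{1}{6}\right) = - \frac{S}{6}$)
$\frac{N{\left(-427,-149 \right)}}{\left(n + 71\right) \frac{128 - 37}{18 + U{\left(1 - -1 \right)}}} = - \frac{427}{\left(128 + 71\right) \frac{128 - 37}{18 - \frac{1 - -1}{6}}} = - \frac{427}{199 \frac{91}{18 - \frac{1 + 1}{6}}} = - \frac{427}{199 \frac{91}{18 - \frac{1}{3}}} = - \frac{427}{199 \frac{91}{\frac{53}{3}}} = - \frac{427}{199 \cdot 91 \cdot \frac{3}{53}} = - \frac{427}{199 \cdot \frac{273}{53}} = - \frac{427}{\frac{54327}{53}} = \left(-427\right) \frac{53}{54327} = - \frac{3233}{7761}$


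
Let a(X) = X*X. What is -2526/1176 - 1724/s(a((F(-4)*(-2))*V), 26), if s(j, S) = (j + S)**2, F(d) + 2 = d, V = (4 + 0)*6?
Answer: -724543284201/337317024100 ≈ -2.1480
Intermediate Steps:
V = 24 (V = 4*6 = 24)
F(d) = -2 + d
a(X) = X**2
s(j, S) = (S + j)**2
-2526/1176 - 1724/s(a((F(-4)*(-2))*V), 26) = -2526/1176 - 1724/(26 + (((-2 - 4)*(-2))*24)**2)**2 = -2526*1/1176 - 1724/(26 + (-6*(-2)*24)**2)**2 = -421/196 - 1724/(26 + (12*24)**2)**2 = -421/196 - 1724/(26 + 288**2)**2 = -421/196 - 1724/(26 + 82944)**2 = -421/196 - 1724/(82970**2) = -421/196 - 1724/6884020900 = -421/196 - 1724*1/6884020900 = -421/196 - 431/1721005225 = -724543284201/337317024100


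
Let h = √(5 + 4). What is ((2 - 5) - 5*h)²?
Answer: 324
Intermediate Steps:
h = 3 (h = √9 = 3)
((2 - 5) - 5*h)² = ((2 - 5) - 5*3)² = (-3 - 15)² = (-18)² = 324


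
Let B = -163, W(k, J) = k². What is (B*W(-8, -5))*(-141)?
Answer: 1470912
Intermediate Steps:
(B*W(-8, -5))*(-141) = -163*(-8)²*(-141) = -163*64*(-141) = -10432*(-141) = 1470912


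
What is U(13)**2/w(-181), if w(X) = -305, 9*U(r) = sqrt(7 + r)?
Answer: -4/4941 ≈ -0.00080955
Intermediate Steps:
U(r) = sqrt(7 + r)/9
U(13)**2/w(-181) = (sqrt(7 + 13)/9)**2/(-305) = (sqrt(20)/9)**2*(-1/305) = ((2*sqrt(5))/9)**2*(-1/305) = (2*sqrt(5)/9)**2*(-1/305) = (20/81)*(-1/305) = -4/4941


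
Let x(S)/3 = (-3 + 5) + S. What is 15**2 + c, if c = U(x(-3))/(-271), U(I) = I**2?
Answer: 60966/271 ≈ 224.97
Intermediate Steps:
x(S) = 6 + 3*S (x(S) = 3*((-3 + 5) + S) = 3*(2 + S) = 6 + 3*S)
c = -9/271 (c = (6 + 3*(-3))**2/(-271) = (6 - 9)**2*(-1/271) = (-3)**2*(-1/271) = 9*(-1/271) = -9/271 ≈ -0.033210)
15**2 + c = 15**2 - 9/271 = 225 - 9/271 = 60966/271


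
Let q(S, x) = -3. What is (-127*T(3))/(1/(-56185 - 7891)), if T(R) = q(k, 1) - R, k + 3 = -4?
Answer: -48825912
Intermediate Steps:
k = -7 (k = -3 - 4 = -7)
T(R) = -3 - R
(-127*T(3))/(1/(-56185 - 7891)) = (-127*(-3 - 1*3))/(1/(-56185 - 7891)) = (-127*(-3 - 3))/(1/(-64076)) = (-127*(-6))/(-1/64076) = 762*(-64076) = -48825912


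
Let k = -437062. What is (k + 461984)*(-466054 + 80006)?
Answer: -9621088256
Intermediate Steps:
(k + 461984)*(-466054 + 80006) = (-437062 + 461984)*(-466054 + 80006) = 24922*(-386048) = -9621088256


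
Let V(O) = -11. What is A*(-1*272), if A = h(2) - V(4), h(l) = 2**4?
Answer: -7344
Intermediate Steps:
h(l) = 16
A = 27 (A = 16 - 1*(-11) = 16 + 11 = 27)
A*(-1*272) = 27*(-1*272) = 27*(-272) = -7344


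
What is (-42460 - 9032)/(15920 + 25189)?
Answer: -17164/13703 ≈ -1.2526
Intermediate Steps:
(-42460 - 9032)/(15920 + 25189) = -51492/41109 = -51492*1/41109 = -17164/13703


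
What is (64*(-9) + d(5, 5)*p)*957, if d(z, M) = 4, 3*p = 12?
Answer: -535920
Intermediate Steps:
p = 4 (p = (1/3)*12 = 4)
(64*(-9) + d(5, 5)*p)*957 = (64*(-9) + 4*4)*957 = (-576 + 16)*957 = -560*957 = -535920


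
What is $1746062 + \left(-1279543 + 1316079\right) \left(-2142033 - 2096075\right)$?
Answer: $-154841767826$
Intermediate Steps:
$1746062 + \left(-1279543 + 1316079\right) \left(-2142033 - 2096075\right) = 1746062 + 36536 \left(-4238108\right) = 1746062 - 154843513888 = -154841767826$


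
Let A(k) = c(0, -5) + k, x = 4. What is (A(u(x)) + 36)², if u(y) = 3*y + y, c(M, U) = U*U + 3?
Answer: 6400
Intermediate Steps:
c(M, U) = 3 + U² (c(M, U) = U² + 3 = 3 + U²)
u(y) = 4*y
A(k) = 28 + k (A(k) = (3 + (-5)²) + k = (3 + 25) + k = 28 + k)
(A(u(x)) + 36)² = ((28 + 4*4) + 36)² = ((28 + 16) + 36)² = (44 + 36)² = 80² = 6400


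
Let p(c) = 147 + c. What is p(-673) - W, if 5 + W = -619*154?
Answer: 94805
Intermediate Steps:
W = -95331 (W = -5 - 619*154 = -5 - 95326 = -95331)
p(-673) - W = (147 - 673) - 1*(-95331) = -526 + 95331 = 94805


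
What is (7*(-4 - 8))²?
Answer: 7056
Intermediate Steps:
(7*(-4 - 8))² = (7*(-12))² = (-84)² = 7056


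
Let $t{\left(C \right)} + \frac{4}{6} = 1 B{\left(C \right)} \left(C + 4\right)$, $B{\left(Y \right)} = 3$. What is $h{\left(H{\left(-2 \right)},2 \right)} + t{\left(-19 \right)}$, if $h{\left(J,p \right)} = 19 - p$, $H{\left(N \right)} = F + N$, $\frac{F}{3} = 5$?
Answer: $- \frac{86}{3} \approx -28.667$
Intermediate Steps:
$F = 15$ ($F = 3 \cdot 5 = 15$)
$H{\left(N \right)} = 15 + N$
$t{\left(C \right)} = \frac{34}{3} + 3 C$ ($t{\left(C \right)} = - \frac{2}{3} + 1 \cdot 3 \left(C + 4\right) = - \frac{2}{3} + 3 \left(4 + C\right) = - \frac{2}{3} + \left(12 + 3 C\right) = \frac{34}{3} + 3 C$)
$h{\left(H{\left(-2 \right)},2 \right)} + t{\left(-19 \right)} = \left(19 - 2\right) + \left(\frac{34}{3} + 3 \left(-19\right)\right) = \left(19 - 2\right) + \left(\frac{34}{3} - 57\right) = 17 - \frac{137}{3} = - \frac{86}{3}$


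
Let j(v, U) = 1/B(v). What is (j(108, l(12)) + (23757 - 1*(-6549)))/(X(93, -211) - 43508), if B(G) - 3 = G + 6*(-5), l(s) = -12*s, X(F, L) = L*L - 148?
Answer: 2454787/70065 ≈ 35.036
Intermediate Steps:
X(F, L) = -148 + L**2 (X(F, L) = L**2 - 148 = -148 + L**2)
B(G) = -27 + G (B(G) = 3 + (G + 6*(-5)) = 3 + (G - 30) = 3 + (-30 + G) = -27 + G)
j(v, U) = 1/(-27 + v)
(j(108, l(12)) + (23757 - 1*(-6549)))/(X(93, -211) - 43508) = (1/(-27 + 108) + (23757 - 1*(-6549)))/((-148 + (-211)**2) - 43508) = (1/81 + (23757 + 6549))/((-148 + 44521) - 43508) = (1/81 + 30306)/(44373 - 43508) = (2454787/81)/865 = (2454787/81)*(1/865) = 2454787/70065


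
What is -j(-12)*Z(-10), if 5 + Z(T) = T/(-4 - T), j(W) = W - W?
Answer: 0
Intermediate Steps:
j(W) = 0
Z(T) = -5 + T/(-4 - T)
-j(-12)*Z(-10) = -0*2*(-10 - 3*(-10))/(4 - 10) = -0*2*(-10 + 30)/(-6) = -0*2*(-⅙)*20 = -0*(-20)/3 = -1*0 = 0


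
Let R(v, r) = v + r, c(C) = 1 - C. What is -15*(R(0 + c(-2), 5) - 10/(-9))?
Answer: -410/3 ≈ -136.67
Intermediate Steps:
R(v, r) = r + v
-15*(R(0 + c(-2), 5) - 10/(-9)) = -15*((5 + (0 + (1 - 1*(-2)))) - 10/(-9)) = -15*((5 + (0 + (1 + 2))) - 10*(-⅑)) = -15*((5 + (0 + 3)) + 10/9) = -15*((5 + 3) + 10/9) = -15*(8 + 10/9) = -15*82/9 = -410/3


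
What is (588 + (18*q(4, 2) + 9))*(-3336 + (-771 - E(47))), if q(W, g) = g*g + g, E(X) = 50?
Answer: -2930685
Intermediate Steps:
q(W, g) = g + g**2 (q(W, g) = g**2 + g = g + g**2)
(588 + (18*q(4, 2) + 9))*(-3336 + (-771 - E(47))) = (588 + (18*(2*(1 + 2)) + 9))*(-3336 + (-771 - 1*50)) = (588 + (18*(2*3) + 9))*(-3336 + (-771 - 50)) = (588 + (18*6 + 9))*(-3336 - 821) = (588 + (108 + 9))*(-4157) = (588 + 117)*(-4157) = 705*(-4157) = -2930685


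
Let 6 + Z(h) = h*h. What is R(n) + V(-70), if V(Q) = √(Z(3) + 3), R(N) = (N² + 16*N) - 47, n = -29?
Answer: 330 + √6 ≈ 332.45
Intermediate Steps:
R(N) = -47 + N² + 16*N
Z(h) = -6 + h² (Z(h) = -6 + h*h = -6 + h²)
V(Q) = √6 (V(Q) = √((-6 + 3²) + 3) = √((-6 + 9) + 3) = √(3 + 3) = √6)
R(n) + V(-70) = (-47 + (-29)² + 16*(-29)) + √6 = (-47 + 841 - 464) + √6 = 330 + √6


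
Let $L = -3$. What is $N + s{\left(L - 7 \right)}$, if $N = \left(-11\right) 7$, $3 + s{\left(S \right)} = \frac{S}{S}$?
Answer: $-79$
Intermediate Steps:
$s{\left(S \right)} = -2$ ($s{\left(S \right)} = -3 + \frac{S}{S} = -3 + 1 = -2$)
$N = -77$
$N + s{\left(L - 7 \right)} = -77 - 2 = -79$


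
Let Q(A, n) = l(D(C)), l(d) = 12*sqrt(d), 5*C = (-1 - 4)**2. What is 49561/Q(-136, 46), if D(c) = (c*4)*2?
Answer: 49561*sqrt(10)/240 ≈ 653.02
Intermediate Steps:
C = 5 (C = (-1 - 4)**2/5 = (1/5)*(-5)**2 = (1/5)*25 = 5)
D(c) = 8*c (D(c) = (4*c)*2 = 8*c)
Q(A, n) = 24*sqrt(10) (Q(A, n) = 12*sqrt(8*5) = 12*sqrt(40) = 12*(2*sqrt(10)) = 24*sqrt(10))
49561/Q(-136, 46) = 49561/((24*sqrt(10))) = 49561*(sqrt(10)/240) = 49561*sqrt(10)/240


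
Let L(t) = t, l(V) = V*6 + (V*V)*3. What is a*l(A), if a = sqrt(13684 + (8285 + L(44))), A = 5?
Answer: 105*sqrt(22013) ≈ 15579.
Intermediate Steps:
l(V) = 3*V**2 + 6*V (l(V) = 6*V + V**2*3 = 6*V + 3*V**2 = 3*V**2 + 6*V)
a = sqrt(22013) (a = sqrt(13684 + (8285 + 44)) = sqrt(13684 + 8329) = sqrt(22013) ≈ 148.37)
a*l(A) = sqrt(22013)*(3*5*(2 + 5)) = sqrt(22013)*(3*5*7) = sqrt(22013)*105 = 105*sqrt(22013)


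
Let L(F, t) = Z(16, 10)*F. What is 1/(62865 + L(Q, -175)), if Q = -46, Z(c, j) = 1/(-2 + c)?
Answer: 7/440032 ≈ 1.5908e-5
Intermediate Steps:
L(F, t) = F/14 (L(F, t) = F/(-2 + 16) = F/14)
1/(62865 + L(Q, -175)) = 1/(62865 + (1/14)*(-46)) = 1/(62865 - 23/7) = 1/(440032/7) = 7/440032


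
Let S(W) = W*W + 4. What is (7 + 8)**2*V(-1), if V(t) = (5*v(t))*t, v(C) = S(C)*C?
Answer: 5625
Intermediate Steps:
S(W) = 4 + W**2 (S(W) = W**2 + 4 = 4 + W**2)
v(C) = C*(4 + C**2) (v(C) = (4 + C**2)*C = C*(4 + C**2))
V(t) = 5*t**2*(4 + t**2) (V(t) = (5*(t*(4 + t**2)))*t = (5*t*(4 + t**2))*t = 5*t**2*(4 + t**2))
(7 + 8)**2*V(-1) = (7 + 8)**2*(5*(-1)**2*(4 + (-1)**2)) = 15**2*(5*1*(4 + 1)) = 225*(5*1*5) = 225*25 = 5625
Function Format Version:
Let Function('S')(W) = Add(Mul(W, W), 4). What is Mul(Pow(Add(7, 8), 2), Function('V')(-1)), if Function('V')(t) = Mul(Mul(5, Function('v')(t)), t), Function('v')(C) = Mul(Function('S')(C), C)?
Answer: 5625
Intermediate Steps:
Function('S')(W) = Add(4, Pow(W, 2)) (Function('S')(W) = Add(Pow(W, 2), 4) = Add(4, Pow(W, 2)))
Function('v')(C) = Mul(C, Add(4, Pow(C, 2))) (Function('v')(C) = Mul(Add(4, Pow(C, 2)), C) = Mul(C, Add(4, Pow(C, 2))))
Function('V')(t) = Mul(5, Pow(t, 2), Add(4, Pow(t, 2))) (Function('V')(t) = Mul(Mul(5, Mul(t, Add(4, Pow(t, 2)))), t) = Mul(Mul(5, t, Add(4, Pow(t, 2))), t) = Mul(5, Pow(t, 2), Add(4, Pow(t, 2))))
Mul(Pow(Add(7, 8), 2), Function('V')(-1)) = Mul(Pow(Add(7, 8), 2), Mul(5, Pow(-1, 2), Add(4, Pow(-1, 2)))) = Mul(Pow(15, 2), Mul(5, 1, Add(4, 1))) = Mul(225, Mul(5, 1, 5)) = Mul(225, 25) = 5625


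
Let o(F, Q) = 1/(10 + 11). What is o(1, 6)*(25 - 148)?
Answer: -41/7 ≈ -5.8571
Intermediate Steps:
o(F, Q) = 1/21
o(1, 6)*(25 - 148) = (25 - 148)/21 = (1/21)*(-123) = -41/7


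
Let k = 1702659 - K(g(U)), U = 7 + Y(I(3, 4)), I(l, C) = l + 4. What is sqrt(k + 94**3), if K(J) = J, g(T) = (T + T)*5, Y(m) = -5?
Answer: sqrt(2533223) ≈ 1591.6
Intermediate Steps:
I(l, C) = 4 + l
U = 2 (U = 7 - 5 = 2)
g(T) = 10*T (g(T) = (2*T)*5 = 10*T)
k = 1702639 (k = 1702659 - 10*2 = 1702659 - 1*20 = 1702659 - 20 = 1702639)
sqrt(k + 94**3) = sqrt(1702639 + 94**3) = sqrt(1702639 + 830584) = sqrt(2533223)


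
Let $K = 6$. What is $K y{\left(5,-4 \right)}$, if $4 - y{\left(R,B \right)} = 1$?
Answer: $18$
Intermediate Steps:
$y{\left(R,B \right)} = 3$ ($y{\left(R,B \right)} = 4 - 1 = 3$)
$K y{\left(5,-4 \right)} = 6 \cdot 3 = 18$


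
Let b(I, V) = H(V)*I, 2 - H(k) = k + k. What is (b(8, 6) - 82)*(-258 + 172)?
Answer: 13932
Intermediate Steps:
H(k) = 2 - 2*k (H(k) = 2 - (k + k) = 2 - 2*k)
b(I, V) = I*(2 - 2*V) (b(I, V) = (2 - 2*V)*I = I*(2 - 2*V))
(b(8, 6) - 82)*(-258 + 172) = (2*8*(1 - 1*6) - 82)*(-258 + 172) = (2*8*(1 - 6) - 82)*(-86) = (2*8*(-5) - 82)*(-86) = (-80 - 82)*(-86) = -162*(-86) = 13932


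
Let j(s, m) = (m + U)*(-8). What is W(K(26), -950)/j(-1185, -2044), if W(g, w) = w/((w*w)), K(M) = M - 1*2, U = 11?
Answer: -1/15450800 ≈ -6.4722e-8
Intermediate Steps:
j(s, m) = -88 - 8*m (j(s, m) = (m + 11)*(-8) = (11 + m)*(-8) = -88 - 8*m)
K(M) = -2 + M (K(M) = M - 2 = -2 + M)
W(g, w) = 1/w (W(g, w) = w/(w**2) = w/w**2 = 1/w)
W(K(26), -950)/j(-1185, -2044) = 1/((-950)*(-88 - 8*(-2044))) = -1/(950*(-88 + 16352)) = -1/950/16264 = -1/950*1/16264 = -1/15450800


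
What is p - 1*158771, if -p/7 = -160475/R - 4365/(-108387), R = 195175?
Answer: -14927087324117/94019701 ≈ -1.5877e+5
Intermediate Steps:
p = 514623354/94019701 (p = -7*(-160475/195175 - 4365/(-108387)) = -7*(-160475*1/195175 - 4365*(-1/108387)) = -7*(-6419/7807 + 485/12043) = -7*(-73517622/94019701) = 514623354/94019701 ≈ 5.4736)
p - 1*158771 = 514623354/94019701 - 1*158771 = 514623354/94019701 - 158771 = -14927087324117/94019701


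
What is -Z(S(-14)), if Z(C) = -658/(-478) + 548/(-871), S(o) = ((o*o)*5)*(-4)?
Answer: -155587/208169 ≈ -0.74741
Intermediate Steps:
S(o) = -20*o**2 (S(o) = (o**2*5)*(-4) = (5*o**2)*(-4) = -20*o**2)
Z(C) = 155587/208169 (Z(C) = -658*(-1/478) + 548*(-1/871) = 329/239 - 548/871 = 155587/208169)
-Z(S(-14)) = -1*155587/208169 = -155587/208169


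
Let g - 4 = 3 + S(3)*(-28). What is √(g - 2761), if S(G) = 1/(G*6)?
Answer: 20*I*√62/3 ≈ 52.493*I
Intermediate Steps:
S(G) = 1/(6*G)
g = 49/9 (g = 4 + (3 + ((⅙)/3)*(-28)) = 4 + (3 + ((⅙)*(⅓))*(-28)) = 4 + (3 + (1/18)*(-28)) = 4 + (3 - 14/9) = 4 + 13/9 = 49/9 ≈ 5.4444)
√(g - 2761) = √(49/9 - 2761) = √(-24800/9) = 20*I*√62/3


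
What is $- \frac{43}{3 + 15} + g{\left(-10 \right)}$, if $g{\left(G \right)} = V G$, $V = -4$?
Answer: $\frac{677}{18} \approx 37.611$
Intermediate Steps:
$g{\left(G \right)} = - 4 G$
$- \frac{43}{3 + 15} + g{\left(-10 \right)} = - \frac{43}{3 + 15} - -40 = - \frac{43}{18} + 40 = \frac{677}{18}$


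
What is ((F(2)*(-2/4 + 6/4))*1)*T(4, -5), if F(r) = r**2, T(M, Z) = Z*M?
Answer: -80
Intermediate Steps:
T(M, Z) = M*Z
((F(2)*(-2/4 + 6/4))*1)*T(4, -5) = ((2**2*(-2/4 + 6/4))*1)*(4*(-5)) = ((4*(-2*1/4 + 6*(1/4)))*1)*(-20) = ((4*(-1/2 + 3/2))*1)*(-20) = ((4*1)*1)*(-20) = (4*1)*(-20) = 4*(-20) = -80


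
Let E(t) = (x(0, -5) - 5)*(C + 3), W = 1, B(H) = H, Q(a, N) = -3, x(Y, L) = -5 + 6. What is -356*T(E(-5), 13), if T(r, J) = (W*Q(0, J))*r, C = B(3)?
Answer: -25632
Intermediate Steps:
x(Y, L) = 1
C = 3
E(t) = -24 (E(t) = (1 - 5)*(3 + 3) = -4*6 = -24)
T(r, J) = -3*r (T(r, J) = (1*(-3))*r = -3*r)
-356*T(E(-5), 13) = -(-1068)*(-24) = -356*72 = -25632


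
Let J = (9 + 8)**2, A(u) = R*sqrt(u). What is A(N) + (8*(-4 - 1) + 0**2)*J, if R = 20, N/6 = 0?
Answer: -11560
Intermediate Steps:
N = 0 (N = 6*0 = 0)
A(u) = 20*sqrt(u)
J = 289 (J = 17**2 = 289)
A(N) + (8*(-4 - 1) + 0**2)*J = 20*sqrt(0) + (8*(-4 - 1) + 0**2)*289 = 20*0 + (8*(-5) + 0)*289 = 0 + (-40 + 0)*289 = 0 - 40*289 = 0 - 11560 = -11560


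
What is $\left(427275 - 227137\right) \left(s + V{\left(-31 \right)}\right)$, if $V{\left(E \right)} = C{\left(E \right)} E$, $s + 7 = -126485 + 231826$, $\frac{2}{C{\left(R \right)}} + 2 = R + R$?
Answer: $\frac{337304479611}{16} \approx 2.1082 \cdot 10^{10}$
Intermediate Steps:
$C{\left(R \right)} = \frac{2}{-2 + 2 R}$ ($C{\left(R \right)} = \frac{2}{-2 + \left(R + R\right)} = \frac{2}{-2 + 2 R}$)
$s = 105334$ ($s = -7 + \left(-126485 + 231826\right) = -7 + 105341 = 105334$)
$V{\left(E \right)} = \frac{E}{-1 + E}$
$\left(427275 - 227137\right) \left(s + V{\left(-31 \right)}\right) = \left(427275 - 227137\right) \left(105334 - \frac{31}{-1 - 31}\right) = 200138 \left(105334 - \frac{31}{-32}\right) = 200138 \left(105334 - - \frac{31}{32}\right) = 200138 \left(105334 + \frac{31}{32}\right) = 200138 \cdot \frac{3370719}{32} = \frac{337304479611}{16}$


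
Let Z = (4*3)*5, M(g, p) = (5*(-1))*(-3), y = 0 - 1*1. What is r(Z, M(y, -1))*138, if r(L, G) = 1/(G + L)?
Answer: 46/25 ≈ 1.8400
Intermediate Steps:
y = -1 (y = 0 - 1 = -1)
M(g, p) = 15 (M(g, p) = -5*(-3) = 15)
Z = 60 (Z = 12*5 = 60)
r(Z, M(y, -1))*138 = 138/(15 + 60) = 138/75 = (1/75)*138 = 46/25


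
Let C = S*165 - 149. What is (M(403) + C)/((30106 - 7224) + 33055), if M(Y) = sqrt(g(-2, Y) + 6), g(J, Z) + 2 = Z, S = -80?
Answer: -1907/7991 + sqrt(407)/55937 ≈ -0.23828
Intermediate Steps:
g(J, Z) = -2 + Z
C = -13349 (C = -80*165 - 149 = -13200 - 149 = -13349)
M(Y) = sqrt(4 + Y) (M(Y) = sqrt((-2 + Y) + 6) = sqrt(4 + Y))
(M(403) + C)/((30106 - 7224) + 33055) = (sqrt(4 + 403) - 13349)/((30106 - 7224) + 33055) = (sqrt(407) - 13349)/(22882 + 33055) = (-13349 + sqrt(407))/55937 = (-13349 + sqrt(407))*(1/55937) = -1907/7991 + sqrt(407)/55937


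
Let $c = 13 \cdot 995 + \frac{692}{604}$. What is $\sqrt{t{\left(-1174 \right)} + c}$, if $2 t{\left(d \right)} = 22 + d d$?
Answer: $\frac{\sqrt{16008243407}}{151} \approx 837.91$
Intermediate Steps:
$t{\left(d \right)} = 11 + \frac{d^{2}}{2}$ ($t{\left(d \right)} = \frac{22 + d d}{2} = \frac{22 + d^{2}}{2} = 11 + \frac{d^{2}}{2}$)
$c = \frac{1953358}{151}$ ($c = 12935 + 692 \cdot \frac{1}{604} = 12935 + \frac{173}{151} = \frac{1953358}{151} \approx 12936.0$)
$\sqrt{t{\left(-1174 \right)} + c} = \sqrt{\left(11 + \frac{\left(-1174\right)^{2}}{2}\right) + \frac{1953358}{151}} = \sqrt{\left(11 + \frac{1}{2} \cdot 1378276\right) + \frac{1953358}{151}} = \sqrt{\left(11 + 689138\right) + \frac{1953358}{151}} = \sqrt{689149 + \frac{1953358}{151}} = \sqrt{\frac{106014857}{151}} = \frac{\sqrt{16008243407}}{151}$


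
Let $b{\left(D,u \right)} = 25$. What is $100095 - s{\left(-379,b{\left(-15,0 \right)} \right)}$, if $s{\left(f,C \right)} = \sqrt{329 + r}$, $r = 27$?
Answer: $100095 - 2 \sqrt{89} \approx 1.0008 \cdot 10^{5}$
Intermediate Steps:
$s{\left(f,C \right)} = 2 \sqrt{89}$ ($s{\left(f,C \right)} = \sqrt{329 + 27} = \sqrt{356} = 2 \sqrt{89}$)
$100095 - s{\left(-379,b{\left(-15,0 \right)} \right)} = 100095 - 2 \sqrt{89}$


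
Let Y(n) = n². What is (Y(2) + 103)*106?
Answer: 11342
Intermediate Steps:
(Y(2) + 103)*106 = (2² + 103)*106 = (4 + 103)*106 = 107*106 = 11342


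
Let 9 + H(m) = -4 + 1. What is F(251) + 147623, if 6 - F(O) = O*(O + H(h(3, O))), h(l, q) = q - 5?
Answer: 87640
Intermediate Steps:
h(l, q) = -5 + q
H(m) = -12 (H(m) = -9 + (-4 + 1) = -9 - 3 = -12)
F(O) = 6 - O*(-12 + O) (F(O) = 6 - O*(O - 12) = 6 - O*(-12 + O))
F(251) + 147623 = (6 - 1*251² + 12*251) + 147623 = (6 - 1*63001 + 3012) + 147623 = (6 - 63001 + 3012) + 147623 = -59983 + 147623 = 87640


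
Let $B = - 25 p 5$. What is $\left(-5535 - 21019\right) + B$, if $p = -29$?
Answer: $-22929$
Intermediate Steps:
$B = 3625$ ($B = \left(-25\right) \left(-29\right) 5 = 725 \cdot 5 = 3625$)
$\left(-5535 - 21019\right) + B = \left(-5535 - 21019\right) + 3625 = -26554 + 3625 = -22929$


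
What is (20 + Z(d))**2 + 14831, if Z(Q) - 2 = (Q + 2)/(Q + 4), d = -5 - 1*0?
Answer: 15456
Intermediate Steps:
d = -5 (d = -5 + 0 = -5)
Z(Q) = 2 + (2 + Q)/(4 + Q) (Z(Q) = 2 + (Q + 2)/(Q + 4) = 2 + (2 + Q)/(4 + Q))
(20 + Z(d))**2 + 14831 = (20 + (10 + 3*(-5))/(4 - 5))**2 + 14831 = (20 + (10 - 15)/(-1))**2 + 14831 = (20 - 1*(-5))**2 + 14831 = (20 + 5)**2 + 14831 = 25**2 + 14831 = 625 + 14831 = 15456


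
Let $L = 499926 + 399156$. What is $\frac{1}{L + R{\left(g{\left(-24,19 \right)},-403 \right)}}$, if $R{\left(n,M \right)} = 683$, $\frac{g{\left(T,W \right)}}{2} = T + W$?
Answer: $\frac{1}{899765} \approx 1.1114 \cdot 10^{-6}$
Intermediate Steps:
$g{\left(T,W \right)} = 2 T + 2 W$ ($g{\left(T,W \right)} = 2 \left(T + W\right) = 2 T + 2 W$)
$L = 899082$
$\frac{1}{L + R{\left(g{\left(-24,19 \right)},-403 \right)}} = \frac{1}{899082 + 683} = \frac{1}{899765}$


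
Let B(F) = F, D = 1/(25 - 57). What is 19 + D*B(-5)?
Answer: 613/32 ≈ 19.156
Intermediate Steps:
D = -1/32 (D = 1/(-32) = -1/32 ≈ -0.031250)
19 + D*B(-5) = 19 - 1/32*(-5) = 19 + 5/32 = 613/32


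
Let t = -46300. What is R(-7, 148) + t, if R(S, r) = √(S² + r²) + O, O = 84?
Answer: -46216 + √21953 ≈ -46068.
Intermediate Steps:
R(S, r) = 84 + √(S² + r²) (R(S, r) = √(S² + r²) + 84 = 84 + √(S² + r²))
R(-7, 148) + t = (84 + √((-7)² + 148²)) - 46300 = (84 + √(49 + 21904)) - 46300 = (84 + √21953) - 46300 = -46216 + √21953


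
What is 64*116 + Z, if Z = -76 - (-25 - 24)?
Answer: 7397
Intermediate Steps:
Z = -27 (Z = -76 - 1*(-49) = -76 + 49 = -27)
64*116 + Z = 64*116 - 27 = 7424 - 27 = 7397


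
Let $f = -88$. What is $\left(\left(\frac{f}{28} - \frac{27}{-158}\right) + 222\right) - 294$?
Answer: $- \frac{82919}{1106} \approx -74.972$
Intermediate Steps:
$\left(\left(\frac{f}{28} - \frac{27}{-158}\right) + 222\right) - 294 = \left(\left(- \frac{88}{28} - \frac{27}{-158}\right) + 222\right) - 294 = \left(\left(\left(-88\right) \frac{1}{28} - - \frac{27}{158}\right) + 222\right) - 294 = \left(\left(- \frac{22}{7} + \frac{27}{158}\right) + 222\right) - 294 = \left(- \frac{3287}{1106} + 222\right) - 294 = \frac{242245}{1106} - 294 = - \frac{82919}{1106}$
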